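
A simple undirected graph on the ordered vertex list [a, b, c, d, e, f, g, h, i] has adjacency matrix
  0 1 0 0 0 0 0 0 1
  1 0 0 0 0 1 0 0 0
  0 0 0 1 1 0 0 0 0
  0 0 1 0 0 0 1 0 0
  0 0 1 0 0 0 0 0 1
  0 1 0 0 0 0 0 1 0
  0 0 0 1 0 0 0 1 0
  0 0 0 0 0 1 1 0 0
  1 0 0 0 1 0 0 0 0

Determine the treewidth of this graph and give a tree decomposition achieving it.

Treewidth 2.
One optimal decomposition is:
Bags: B1 = {a, e, i}  B2 = {a, c, e}  B3 = {a, c, d}  B4 = {a, d, g}  B5 = {a, g, h}  B6 = {a, f, h}  B7 = {a, b, f}
Tree: B1–B2, B2–B3, B3–B4, B4–B5, B5–B6, B6–B7

Every bag has size at most 3, so the width is 3 − 1 = 2 and tw(G) ≤ 2. Since a–i–e–c–d–g–h–f–b–a is a cycle in G, G is not acyclic. Forests are exactly the graphs of treewidth ≤ 1, so tw(G) ≥ 2. Hence tw(G) = 2 exactly.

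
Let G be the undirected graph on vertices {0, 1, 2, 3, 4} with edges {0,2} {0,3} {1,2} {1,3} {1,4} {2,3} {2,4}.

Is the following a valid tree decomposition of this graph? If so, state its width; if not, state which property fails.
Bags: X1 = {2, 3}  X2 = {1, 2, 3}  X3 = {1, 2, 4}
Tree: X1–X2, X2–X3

A tree decomposition must satisfy three properties: every vertex lies in some bag; for every edge, both endpoints lie together in some bag; and for every vertex, the bags containing it form a connected subtree. Here vertex 0 appears in no bag, so the decomposition is invalid.

No — vertex 0 appears in no bag.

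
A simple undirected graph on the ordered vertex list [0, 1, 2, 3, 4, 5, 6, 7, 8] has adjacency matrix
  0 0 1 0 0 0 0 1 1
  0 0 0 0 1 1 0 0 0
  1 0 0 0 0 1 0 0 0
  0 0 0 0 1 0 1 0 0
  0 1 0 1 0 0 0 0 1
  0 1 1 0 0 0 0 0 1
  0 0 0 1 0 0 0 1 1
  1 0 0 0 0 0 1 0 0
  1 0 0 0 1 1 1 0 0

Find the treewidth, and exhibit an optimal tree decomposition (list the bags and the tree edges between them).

Treewidth 3.
One optimal decomposition is:
Bags: B1 = {1, 3, 4, 6}  B2 = {1, 4, 6, 8}  B3 = {1, 5, 6, 8}  B4 = {5, 6, 7, 8}  B5 = {0, 5, 7, 8}  B6 = {0, 2, 5, 7}
Tree: B1–B2, B2–B3, B3–B4, B4–B5, B5–B6

Each bag holds 4 vertices, so the decomposition has width 3, which upper-bounds the treewidth. For the lower bound: the 4 vertex sets {1,3,4}, {6}, {8}, {0,2,5,7} are disjoint, each induces a connected subgraph, and every pair is joined by at least one edge of G. Contracting each set to a single vertex therefore yields K_{4} as a minor, and since treewidth is minor-monotone, tw(G) ≥ tw(K_{4}) = 3. Therefore the treewidth is 3.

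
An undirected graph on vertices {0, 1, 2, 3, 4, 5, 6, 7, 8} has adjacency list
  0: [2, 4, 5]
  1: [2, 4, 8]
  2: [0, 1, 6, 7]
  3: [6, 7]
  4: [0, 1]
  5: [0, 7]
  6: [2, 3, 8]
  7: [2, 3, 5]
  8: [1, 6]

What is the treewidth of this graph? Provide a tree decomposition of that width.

Each bag holds 4 vertices, so the decomposition has width 3, which upper-bounds the treewidth. For the lower bound: the 4 vertex sets {3,6,8}, {1}, {2}, {0,4,5,7} are disjoint, each induces a connected subgraph, and every pair is joined by at least one edge of G. Contracting each set to a single vertex therefore yields K_{4} as a minor, and since treewidth is minor-monotone, tw(G) ≥ tw(K_{4}) = 3. Hence tw(G) = 3 exactly.

Treewidth 3.
One optimal decomposition is:
Bags: B1 = {1, 3, 6, 8}  B2 = {1, 2, 3, 6}  B3 = {1, 2, 3, 7}  B4 = {1, 2, 4, 7}  B5 = {0, 2, 4, 7}  B6 = {0, 4, 5, 7}
Tree: B1–B2, B2–B3, B3–B4, B4–B5, B5–B6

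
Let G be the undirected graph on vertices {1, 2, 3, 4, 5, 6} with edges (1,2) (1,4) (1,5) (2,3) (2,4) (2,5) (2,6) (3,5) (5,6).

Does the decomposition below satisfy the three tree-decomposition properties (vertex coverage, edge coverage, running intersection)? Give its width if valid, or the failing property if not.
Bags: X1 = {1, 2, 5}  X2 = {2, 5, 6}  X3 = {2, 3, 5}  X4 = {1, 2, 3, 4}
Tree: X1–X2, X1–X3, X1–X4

A tree decomposition must satisfy three properties: every vertex lies in some bag; for every edge, both endpoints lie together in some bag; and for every vertex, the bags containing it form a connected subtree. Here bags containing vertex 3 are not connected in the tree, so the decomposition is invalid.

No — bags containing vertex 3 are not connected in the tree.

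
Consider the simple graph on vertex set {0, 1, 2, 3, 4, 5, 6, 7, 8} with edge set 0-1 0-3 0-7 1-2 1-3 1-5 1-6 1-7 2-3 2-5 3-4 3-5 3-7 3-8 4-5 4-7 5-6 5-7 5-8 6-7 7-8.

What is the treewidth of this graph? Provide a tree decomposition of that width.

Every bag has size at most 4, so the width is 4 − 1 = 3 and tw(G) ≤ 3. Conversely, {0, 1, 3, 7} is a clique of size 4, and the vertices of any clique must share a bag in every tree decomposition; so some bag has ≥ 4 vertices and tw(G) ≥ 3. Combining the bounds, tw(G) = 3.

Treewidth 3.
One optimal decomposition is:
Bags: B1 = {1, 2, 3, 5}  B2 = {1, 3, 5, 7}  B3 = {3, 4, 5, 7}  B4 = {3, 5, 7, 8}  B5 = {1, 5, 6, 7}  B6 = {0, 1, 3, 7}
Tree: B1–B2, B2–B3, B2–B4, B2–B5, B2–B6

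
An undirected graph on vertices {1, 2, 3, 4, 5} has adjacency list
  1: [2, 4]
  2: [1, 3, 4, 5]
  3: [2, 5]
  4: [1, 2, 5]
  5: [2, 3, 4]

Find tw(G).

A width-2 tree decomposition is:
Bags: B1 = {2, 4, 5}  B2 = {1, 2, 4}  B3 = {2, 3, 5}
Tree: B1–B2, B1–B3
Every bag has size at most 3, so the width is 3 − 1 = 2 and tw(G) ≤ 2. For the lower bound, the 3 vertices {2, 3, 5} are pairwise adjacent, and any tree decomposition puts a clique entirely inside one bag — forcing width ≥ 2. The upper and lower bounds meet at 2, so that is the treewidth.

2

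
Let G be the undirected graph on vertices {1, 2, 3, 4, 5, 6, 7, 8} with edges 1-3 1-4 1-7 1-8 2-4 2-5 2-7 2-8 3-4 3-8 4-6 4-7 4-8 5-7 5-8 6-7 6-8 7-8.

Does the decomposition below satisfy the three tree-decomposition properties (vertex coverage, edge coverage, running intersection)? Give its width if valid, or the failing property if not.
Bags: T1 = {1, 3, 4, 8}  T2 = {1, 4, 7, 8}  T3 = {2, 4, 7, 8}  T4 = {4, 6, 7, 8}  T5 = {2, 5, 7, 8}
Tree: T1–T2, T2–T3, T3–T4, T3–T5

Yes; width 3.

Every vertex of G appears in some bag (union = {1, 2, 3, 4, 5, 6, 7, 8}); every edge is covered by a bag; and for each vertex v the set of bags containing v is connected in the bag tree. The decomposition is therefore valid. The largest bag has 4 vertices, so the width is 3.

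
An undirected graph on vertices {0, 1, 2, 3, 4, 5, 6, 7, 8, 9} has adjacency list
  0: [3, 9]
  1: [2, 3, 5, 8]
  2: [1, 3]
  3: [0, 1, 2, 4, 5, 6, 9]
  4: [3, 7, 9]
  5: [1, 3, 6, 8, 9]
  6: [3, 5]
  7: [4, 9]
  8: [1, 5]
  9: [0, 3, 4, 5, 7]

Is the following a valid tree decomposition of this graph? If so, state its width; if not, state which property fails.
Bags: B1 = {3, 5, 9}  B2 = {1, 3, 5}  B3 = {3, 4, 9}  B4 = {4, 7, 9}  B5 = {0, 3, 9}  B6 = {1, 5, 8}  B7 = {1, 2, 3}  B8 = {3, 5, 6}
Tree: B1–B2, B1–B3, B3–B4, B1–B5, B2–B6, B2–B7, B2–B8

Yes; width 2.

Vertex coverage: the bags together contain {0, 1, 2, 3, 4, 5, 6, 7, 8, 9}, the full vertex set. Edge coverage: each edge of G has both endpoints in at least one bag. Running intersection: for every vertex, the bags containing it form a connected subtree. All three properties hold, so this is a valid tree decomposition of width max|bag| − 1 = 2, and hence tw(G) ≤ 2.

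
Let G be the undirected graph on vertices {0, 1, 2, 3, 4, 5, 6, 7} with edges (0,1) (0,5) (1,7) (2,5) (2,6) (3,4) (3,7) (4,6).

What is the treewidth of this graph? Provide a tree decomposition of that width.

Each bag holds 3 vertices, so the decomposition has width 2, which upper-bounds the treewidth. Since 3–4–6–2–5–0–1–7–3 is a cycle in G, G is not acyclic. Forests are exactly the graphs of treewidth ≤ 1, so tw(G) ≥ 2. Therefore the treewidth is 2.

Treewidth 2.
One optimal decomposition is:
Bags: B1 = {3, 4, 6}  B2 = {2, 3, 6}  B3 = {2, 3, 5}  B4 = {0, 3, 5}  B5 = {0, 1, 3}  B6 = {1, 3, 7}
Tree: B1–B2, B2–B3, B3–B4, B4–B5, B5–B6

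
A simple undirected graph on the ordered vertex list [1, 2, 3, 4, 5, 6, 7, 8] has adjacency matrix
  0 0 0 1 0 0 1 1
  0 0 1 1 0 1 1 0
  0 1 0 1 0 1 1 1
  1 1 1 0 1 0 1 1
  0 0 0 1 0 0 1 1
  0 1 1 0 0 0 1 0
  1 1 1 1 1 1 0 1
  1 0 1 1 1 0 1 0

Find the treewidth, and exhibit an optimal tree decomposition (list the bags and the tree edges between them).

Treewidth 3.
One optimal decomposition is:
Bags: B1 = {3, 4, 7, 8}  B2 = {2, 3, 4, 7}  B3 = {4, 5, 7, 8}  B4 = {2, 3, 6, 7}  B5 = {1, 4, 7, 8}
Tree: B1–B2, B1–B3, B2–B4, B1–B5

Every bag has size at most 4, so the width is 4 − 1 = 3 and tw(G) ≤ 3. For the lower bound, the 4 vertices {1, 4, 7, 8} are pairwise adjacent, and any tree decomposition puts a clique entirely inside one bag — forcing width ≥ 3. Therefore the treewidth is 3.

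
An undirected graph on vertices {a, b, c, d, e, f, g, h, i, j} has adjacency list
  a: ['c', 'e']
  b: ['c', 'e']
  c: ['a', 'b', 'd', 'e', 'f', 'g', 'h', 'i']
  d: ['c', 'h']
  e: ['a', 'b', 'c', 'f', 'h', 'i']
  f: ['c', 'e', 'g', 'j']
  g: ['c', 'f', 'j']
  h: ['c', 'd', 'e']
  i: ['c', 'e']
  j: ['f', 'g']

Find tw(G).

2

A width-2 tree decomposition is:
Bags: B1 = {c, e, f}  B2 = {a, c, e}  B3 = {c, e, h}  B4 = {c, f, g}  B5 = {f, g, j}  B6 = {b, c, e}  B7 = {c, e, i}  B8 = {c, d, h}
Tree: B1–B2, B2–B3, B1–B4, B4–B5, B1–B6, B1–B7, B3–B8
The largest bag has 3 vertices, giving width 2; this decomposition certifies tw(G) ≤ 2. On the other hand G contains the 3-clique {f, g, j}. A clique must lie in a single bag of any decomposition, so no decomposition can have width below 2. Combining the bounds, tw(G) = 2.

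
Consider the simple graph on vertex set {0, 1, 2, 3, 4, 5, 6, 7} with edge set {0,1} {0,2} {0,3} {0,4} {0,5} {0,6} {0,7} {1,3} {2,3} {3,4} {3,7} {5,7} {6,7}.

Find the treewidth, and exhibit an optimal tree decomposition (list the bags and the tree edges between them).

Treewidth 2.
Bags: B1 = {0, 3, 7}  B2 = {0, 6, 7}  B3 = {0, 3, 4}  B4 = {0, 1, 3}  B5 = {0, 2, 3}  B6 = {0, 5, 7}
Tree: B1–B2, B1–B3, B3–B4, B3–B5, B2–B6

The largest bag has 3 vertices, giving width 2; this decomposition certifies tw(G) ≤ 2. On the other hand G contains the 3-clique {0, 1, 3}. A clique must lie in a single bag of any decomposition, so no decomposition can have width below 2. Hence tw(G) = 2 exactly.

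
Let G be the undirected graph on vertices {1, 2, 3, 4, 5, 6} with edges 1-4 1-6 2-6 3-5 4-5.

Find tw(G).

1

A width-1 tree decomposition is:
Bags: B1 = {2, 6}  B2 = {1, 6}  B3 = {1, 4}  B4 = {4, 5}  B5 = {3, 5}
Tree: B1–B2, B2–B3, B3–B4, B4–B5
Every bag has size at most 2, so the width is 2 − 1 = 1 and tw(G) ≤ 1. Any graph with an edge has treewidth ≥ 1, and G has the edge 2–6. The upper and lower bounds meet at 1, so that is the treewidth.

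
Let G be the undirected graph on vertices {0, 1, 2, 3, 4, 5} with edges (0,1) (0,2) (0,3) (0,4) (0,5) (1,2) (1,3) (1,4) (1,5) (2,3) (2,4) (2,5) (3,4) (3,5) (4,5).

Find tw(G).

A width-5 tree decomposition is:
Bags: B1 = {0, 1, 2, 3, 4, 5}
Tree: (single bag)
With just one bag of size 6, the width is 6 − 1 = 5, so tw(G) ≤ 5. For the lower bound, the 6 vertices {0, 1, 2, 3, 4, 5} are pairwise adjacent, and any tree decomposition puts a clique entirely inside one bag — forcing width ≥ 5. Therefore the treewidth is 5.

5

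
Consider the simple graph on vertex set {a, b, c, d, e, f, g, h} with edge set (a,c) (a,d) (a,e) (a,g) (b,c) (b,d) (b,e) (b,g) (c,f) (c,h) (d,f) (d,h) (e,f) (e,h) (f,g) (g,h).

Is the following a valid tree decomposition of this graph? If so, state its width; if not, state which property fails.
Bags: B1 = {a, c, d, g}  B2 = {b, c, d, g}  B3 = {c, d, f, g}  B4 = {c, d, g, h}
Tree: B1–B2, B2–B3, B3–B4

A tree decomposition must satisfy three properties: every vertex lies in some bag; for every edge, both endpoints lie together in some bag; and for every vertex, the bags containing it form a connected subtree. Here vertex e appears in no bag, so the decomposition is invalid.

No — vertex e appears in no bag.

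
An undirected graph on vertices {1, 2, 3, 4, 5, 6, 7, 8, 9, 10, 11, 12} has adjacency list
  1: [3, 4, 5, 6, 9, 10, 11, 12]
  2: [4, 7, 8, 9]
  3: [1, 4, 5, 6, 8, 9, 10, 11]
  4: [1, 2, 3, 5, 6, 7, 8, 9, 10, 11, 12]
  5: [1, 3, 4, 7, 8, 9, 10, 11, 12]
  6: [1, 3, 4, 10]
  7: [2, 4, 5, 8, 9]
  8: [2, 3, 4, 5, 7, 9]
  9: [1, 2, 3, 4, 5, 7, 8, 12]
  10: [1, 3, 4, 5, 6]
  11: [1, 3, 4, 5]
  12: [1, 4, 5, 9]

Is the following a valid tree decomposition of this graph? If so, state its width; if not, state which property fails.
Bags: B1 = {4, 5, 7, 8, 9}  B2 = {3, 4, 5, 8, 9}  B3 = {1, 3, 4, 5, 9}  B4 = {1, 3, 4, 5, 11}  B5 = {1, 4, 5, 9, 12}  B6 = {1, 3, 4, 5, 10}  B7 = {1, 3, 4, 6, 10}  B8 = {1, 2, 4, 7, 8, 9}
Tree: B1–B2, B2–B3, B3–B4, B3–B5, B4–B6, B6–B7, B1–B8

A tree decomposition must satisfy three properties: every vertex lies in some bag; for every edge, both endpoints lie together in some bag; and for every vertex, the bags containing it form a connected subtree. Here bags containing vertex 1 are not connected in the tree, so the decomposition is invalid.

No — bags containing vertex 1 are not connected in the tree.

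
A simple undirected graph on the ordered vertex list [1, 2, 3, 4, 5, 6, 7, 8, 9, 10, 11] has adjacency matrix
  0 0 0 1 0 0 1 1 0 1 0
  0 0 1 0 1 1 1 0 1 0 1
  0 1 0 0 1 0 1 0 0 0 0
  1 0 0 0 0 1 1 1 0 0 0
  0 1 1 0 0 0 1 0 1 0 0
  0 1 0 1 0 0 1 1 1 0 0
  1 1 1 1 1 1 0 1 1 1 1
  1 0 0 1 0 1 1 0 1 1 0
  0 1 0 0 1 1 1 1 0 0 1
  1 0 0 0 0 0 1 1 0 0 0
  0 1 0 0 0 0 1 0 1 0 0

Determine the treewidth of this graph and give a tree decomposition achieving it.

The largest bag has 4 vertices, giving width 3; this decomposition certifies tw(G) ≤ 3. For the lower bound, the 4 vertices {1, 7, 8, 10} are pairwise adjacent, and any tree decomposition puts a clique entirely inside one bag — forcing width ≥ 3. Hence tw(G) = 3 exactly.

Treewidth 3.
Bags: B1 = {2, 6, 7, 9}  B2 = {6, 7, 8, 9}  B3 = {4, 6, 7, 8}  B4 = {2, 5, 7, 9}  B5 = {1, 4, 7, 8}  B6 = {1, 7, 8, 10}  B7 = {2, 3, 5, 7}  B8 = {2, 7, 9, 11}
Tree: B1–B2, B2–B3, B1–B4, B3–B5, B5–B6, B4–B7, B1–B8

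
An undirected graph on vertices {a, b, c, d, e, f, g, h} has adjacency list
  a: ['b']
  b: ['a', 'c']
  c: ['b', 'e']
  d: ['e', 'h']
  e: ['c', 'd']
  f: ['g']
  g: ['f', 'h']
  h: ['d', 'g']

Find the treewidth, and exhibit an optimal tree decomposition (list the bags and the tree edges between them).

Each bag holds 2 vertices, so the decomposition has width 1, which upper-bounds the treewidth. Any graph with an edge has treewidth ≥ 1, and G has the edge f–g. Therefore the treewidth is 1.

Treewidth 1.
One such decomposition:
Bags: B1 = {f, g}  B2 = {g, h}  B3 = {d, h}  B4 = {d, e}  B5 = {c, e}  B6 = {b, c}  B7 = {a, b}
Tree: B1–B2, B2–B3, B3–B4, B4–B5, B5–B6, B6–B7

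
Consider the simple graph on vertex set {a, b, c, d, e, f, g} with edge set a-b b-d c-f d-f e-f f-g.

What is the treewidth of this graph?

1

A width-1 tree decomposition is:
Bags: B1 = {d, f}  B2 = {b, d}  B3 = {e, f}  B4 = {f, g}  B5 = {c, f}  B6 = {a, b}
Tree: B1–B2, B1–B3, B3–B4, B3–B5, B2–B6
Each bag holds 2 vertices, so the decomposition has width 1, which upper-bounds the treewidth. Since G has at least one edge (e.g. f–d), it is not an edgeless graph, so tw(G) ≥ 1. Therefore the treewidth is 1.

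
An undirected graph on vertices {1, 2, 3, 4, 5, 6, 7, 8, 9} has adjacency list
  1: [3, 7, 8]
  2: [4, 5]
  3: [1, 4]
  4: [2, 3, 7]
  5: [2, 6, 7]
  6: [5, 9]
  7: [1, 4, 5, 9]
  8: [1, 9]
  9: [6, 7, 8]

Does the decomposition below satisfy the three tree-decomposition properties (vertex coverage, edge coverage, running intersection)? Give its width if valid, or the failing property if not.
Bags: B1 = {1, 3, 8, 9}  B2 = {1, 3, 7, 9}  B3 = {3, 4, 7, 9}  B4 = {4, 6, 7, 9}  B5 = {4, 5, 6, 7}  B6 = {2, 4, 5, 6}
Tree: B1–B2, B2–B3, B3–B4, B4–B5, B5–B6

Yes; width 3.

Every vertex of G appears in some bag (union = {1, 2, 3, 4, 5, 6, 7, 8, 9}); every edge is covered by a bag; and for each vertex v the set of bags containing v is connected in the bag tree. The decomposition is therefore valid. The largest bag has 4 vertices, so the width is 3.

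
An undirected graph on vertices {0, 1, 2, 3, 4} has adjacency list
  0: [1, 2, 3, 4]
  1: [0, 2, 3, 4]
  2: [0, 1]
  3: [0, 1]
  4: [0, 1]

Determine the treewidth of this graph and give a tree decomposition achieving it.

Treewidth 2.
Bags: B1 = {0, 1, 2}  B2 = {0, 1, 3}  B3 = {0, 1, 4}
Tree: B1–B2, B1–B3

Each bag holds 3 vertices, so the decomposition has width 2, which upper-bounds the treewidth. For the lower bound, the 3 vertices {0, 1, 2} are pairwise adjacent, and any tree decomposition puts a clique entirely inside one bag — forcing width ≥ 2. The upper and lower bounds meet at 2, so that is the treewidth.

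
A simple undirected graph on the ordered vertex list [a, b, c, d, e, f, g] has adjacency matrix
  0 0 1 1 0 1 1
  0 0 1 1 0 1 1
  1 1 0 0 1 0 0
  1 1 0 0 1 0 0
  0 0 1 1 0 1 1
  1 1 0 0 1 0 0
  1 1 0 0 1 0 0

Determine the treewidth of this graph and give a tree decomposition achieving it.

Treewidth 3.
One optimal decomposition is:
Bags: B1 = {a, b, c, e}  B2 = {a, b, d, e}  B3 = {a, b, e, f}  B4 = {a, b, e, g}
Tree: B1–B2, B2–B3, B3–B4

The largest bag has 4 vertices, giving width 3; this decomposition certifies tw(G) ≤ 3. For the lower bound: the 4 vertex sets {c,e}, {b,d}, {a}, {f} are disjoint, each induces a connected subgraph, and every pair is joined by at least one edge of G. Contracting each set to a single vertex therefore yields K_{4} as a minor, and since treewidth is minor-monotone, tw(G) ≥ tw(K_{4}) = 3. Therefore the treewidth is 3.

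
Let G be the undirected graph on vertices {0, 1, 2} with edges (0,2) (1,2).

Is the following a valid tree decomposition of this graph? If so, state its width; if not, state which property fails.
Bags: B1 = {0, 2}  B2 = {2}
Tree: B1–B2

A tree decomposition must satisfy three properties: every vertex lies in some bag; for every edge, both endpoints lie together in some bag; and for every vertex, the bags containing it form a connected subtree. Here vertex 1 appears in no bag, so the decomposition is invalid.

No — vertex 1 appears in no bag.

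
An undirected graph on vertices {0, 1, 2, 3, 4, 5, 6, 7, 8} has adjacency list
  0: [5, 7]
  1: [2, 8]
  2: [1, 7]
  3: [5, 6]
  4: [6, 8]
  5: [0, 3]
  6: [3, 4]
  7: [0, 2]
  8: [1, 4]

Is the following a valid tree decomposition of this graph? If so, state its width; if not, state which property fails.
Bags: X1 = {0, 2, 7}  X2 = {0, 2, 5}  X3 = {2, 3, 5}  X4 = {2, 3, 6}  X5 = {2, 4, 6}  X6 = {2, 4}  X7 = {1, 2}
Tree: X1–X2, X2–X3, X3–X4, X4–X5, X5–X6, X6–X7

No — vertex 8 appears in no bag.

A tree decomposition must satisfy three properties: every vertex lies in some bag; for every edge, both endpoints lie together in some bag; and for every vertex, the bags containing it form a connected subtree. Here vertex 8 appears in no bag, so the decomposition is invalid.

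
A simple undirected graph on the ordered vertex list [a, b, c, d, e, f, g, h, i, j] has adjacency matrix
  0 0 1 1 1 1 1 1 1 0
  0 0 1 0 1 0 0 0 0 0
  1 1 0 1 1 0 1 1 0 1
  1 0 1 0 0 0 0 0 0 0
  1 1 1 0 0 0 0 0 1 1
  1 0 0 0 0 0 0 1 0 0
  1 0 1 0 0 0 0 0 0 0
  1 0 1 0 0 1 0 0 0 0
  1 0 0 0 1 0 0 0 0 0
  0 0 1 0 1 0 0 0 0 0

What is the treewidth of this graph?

2

A width-2 tree decomposition is:
Bags: B1 = {a, c, e}  B2 = {b, c, e}  B3 = {a, c, h}  B4 = {a, c, d}  B5 = {c, e, j}  B6 = {a, e, i}  B7 = {a, c, g}  B8 = {a, f, h}
Tree: B1–B2, B1–B3, B1–B4, B2–B5, B1–B6, B3–B7, B3–B8
Each bag holds 3 vertices, so the decomposition has width 2, which upper-bounds the treewidth. On the other hand G contains the 3-clique {c, e, j}. A clique must lie in a single bag of any decomposition, so no decomposition can have width below 2. Hence tw(G) = 2 exactly.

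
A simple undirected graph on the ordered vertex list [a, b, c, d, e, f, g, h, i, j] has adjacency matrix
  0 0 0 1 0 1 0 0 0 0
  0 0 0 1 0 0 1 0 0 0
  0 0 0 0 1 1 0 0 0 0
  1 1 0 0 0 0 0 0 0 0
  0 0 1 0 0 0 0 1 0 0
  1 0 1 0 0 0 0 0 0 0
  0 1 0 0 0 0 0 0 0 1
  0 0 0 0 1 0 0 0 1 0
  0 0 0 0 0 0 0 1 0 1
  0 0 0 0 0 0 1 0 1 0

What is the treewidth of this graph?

A width-2 tree decomposition is:
Bags: B1 = {a, c, f}  B2 = {a, c, d}  B3 = {b, c, d}  B4 = {b, c, g}  B5 = {c, g, j}  B6 = {c, i, j}  B7 = {c, h, i}  B8 = {c, e, h}
Tree: B1–B2, B2–B3, B3–B4, B4–B5, B5–B6, B6–B7, B7–B8
The largest bag has 3 vertices, giving width 2; this decomposition certifies tw(G) ≤ 2. For the lower bound, G contains the cycle c–f–a–d–b–g–j–i–h–e–c, so G is not a forest; only forests have treewidth ≤ 1, hence tw(G) ≥ 2. Therefore the treewidth is 2.

2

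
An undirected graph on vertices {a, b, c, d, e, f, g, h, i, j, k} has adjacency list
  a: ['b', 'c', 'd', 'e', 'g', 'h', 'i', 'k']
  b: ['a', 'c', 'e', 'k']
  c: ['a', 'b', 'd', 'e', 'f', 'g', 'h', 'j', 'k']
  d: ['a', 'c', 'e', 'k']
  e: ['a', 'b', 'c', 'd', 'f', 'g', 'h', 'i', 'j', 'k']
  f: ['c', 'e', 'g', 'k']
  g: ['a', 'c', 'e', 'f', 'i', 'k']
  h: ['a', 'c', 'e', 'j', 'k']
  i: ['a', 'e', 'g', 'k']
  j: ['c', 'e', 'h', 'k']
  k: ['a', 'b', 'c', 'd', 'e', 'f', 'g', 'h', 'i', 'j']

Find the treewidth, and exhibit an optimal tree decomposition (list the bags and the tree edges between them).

Treewidth 4.
One optimal decomposition is:
Bags: B1 = {a, c, e, g, k}  B2 = {a, c, d, e, k}  B3 = {a, c, e, h, k}  B4 = {c, e, f, g, k}  B5 = {a, b, c, e, k}  B6 = {c, e, h, j, k}  B7 = {a, e, g, i, k}
Tree: B1–B2, B2–B3, B1–B4, B3–B5, B3–B6, B1–B7

Each bag holds 5 vertices, so the decomposition has width 4, which upper-bounds the treewidth. Conversely, {a, c, d, e, k} is a clique of size 5, and the vertices of any clique must share a bag in every tree decomposition; so some bag has ≥ 5 vertices and tw(G) ≥ 4. Combining the bounds, tw(G) = 4.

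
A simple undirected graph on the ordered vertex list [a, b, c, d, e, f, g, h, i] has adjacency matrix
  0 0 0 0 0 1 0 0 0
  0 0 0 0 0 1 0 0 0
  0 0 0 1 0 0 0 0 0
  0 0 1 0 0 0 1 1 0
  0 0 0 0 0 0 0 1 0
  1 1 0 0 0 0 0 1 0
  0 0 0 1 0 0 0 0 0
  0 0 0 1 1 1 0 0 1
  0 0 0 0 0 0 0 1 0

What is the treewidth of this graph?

A width-1 tree decomposition is:
Bags: B1 = {d, h}  B2 = {h, i}  B3 = {f, h}  B4 = {e, h}  B5 = {b, f}  B6 = {c, d}  B7 = {d, g}  B8 = {a, f}
Tree: B1–B2, B1–B3, B2–B4, B3–B5, B1–B6, B1–B7, B3–B8
The largest bag has 2 vertices, giving width 1; this decomposition certifies tw(G) ≤ 1. Any graph with an edge has treewidth ≥ 1, and G has the edge h–d. The upper and lower bounds meet at 1, so that is the treewidth.

1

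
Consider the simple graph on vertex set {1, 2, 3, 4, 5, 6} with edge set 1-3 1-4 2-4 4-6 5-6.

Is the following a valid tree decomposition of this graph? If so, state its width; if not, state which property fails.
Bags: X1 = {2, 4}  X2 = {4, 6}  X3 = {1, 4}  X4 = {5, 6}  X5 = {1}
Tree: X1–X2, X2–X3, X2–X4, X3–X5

No — vertex 3 appears in no bag.

A tree decomposition must satisfy three properties: every vertex lies in some bag; for every edge, both endpoints lie together in some bag; and for every vertex, the bags containing it form a connected subtree. Here vertex 3 appears in no bag, so the decomposition is invalid.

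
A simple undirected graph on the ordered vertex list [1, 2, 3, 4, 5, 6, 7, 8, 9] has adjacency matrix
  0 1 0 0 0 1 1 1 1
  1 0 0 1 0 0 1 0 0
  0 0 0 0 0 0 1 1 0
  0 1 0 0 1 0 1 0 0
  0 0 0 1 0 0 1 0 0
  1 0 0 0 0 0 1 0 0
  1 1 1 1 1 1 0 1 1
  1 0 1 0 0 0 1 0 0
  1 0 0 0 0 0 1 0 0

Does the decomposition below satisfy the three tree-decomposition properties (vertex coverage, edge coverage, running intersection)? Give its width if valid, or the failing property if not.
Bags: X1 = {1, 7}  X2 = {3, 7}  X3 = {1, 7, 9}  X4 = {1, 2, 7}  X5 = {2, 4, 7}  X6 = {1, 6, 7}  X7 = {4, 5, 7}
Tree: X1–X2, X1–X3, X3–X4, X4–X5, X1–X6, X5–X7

No — vertex 8 appears in no bag.

A tree decomposition must satisfy three properties: every vertex lies in some bag; for every edge, both endpoints lie together in some bag; and for every vertex, the bags containing it form a connected subtree. Here vertex 8 appears in no bag, so the decomposition is invalid.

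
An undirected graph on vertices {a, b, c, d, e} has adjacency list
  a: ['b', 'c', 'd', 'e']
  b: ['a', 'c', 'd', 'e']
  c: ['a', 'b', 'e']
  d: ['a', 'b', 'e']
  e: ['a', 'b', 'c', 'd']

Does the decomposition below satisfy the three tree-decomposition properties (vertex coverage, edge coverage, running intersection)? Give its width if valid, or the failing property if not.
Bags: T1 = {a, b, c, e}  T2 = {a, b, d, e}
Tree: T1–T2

Yes; width 3.

Checking the three conditions: (i) the bags cover all of {a, b, c, d, e}; (ii) for each edge, some bag contains both endpoints; (iii) the bags containing any fixed vertex form a subtree. All hold, so the decomposition is valid with width 4 − 1 = 3.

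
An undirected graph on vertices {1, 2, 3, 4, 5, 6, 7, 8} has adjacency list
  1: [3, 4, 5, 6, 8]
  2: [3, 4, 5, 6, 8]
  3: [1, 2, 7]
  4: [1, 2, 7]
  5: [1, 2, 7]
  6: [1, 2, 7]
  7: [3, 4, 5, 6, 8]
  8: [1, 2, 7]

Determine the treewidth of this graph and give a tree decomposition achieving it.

Every bag has size at most 4, so the width is 4 − 1 = 3 and tw(G) ≤ 3. For the lower bound: the 4 vertex sets {1,6}, {5,7}, {2}, {4} are disjoint, each induces a connected subgraph, and every pair is joined by at least one edge of G. Contracting each set to a single vertex therefore yields K_{4} as a minor, and since treewidth is minor-monotone, tw(G) ≥ tw(K_{4}) = 3. Therefore the treewidth is 3.

Treewidth 3.
One such decomposition:
Bags: B1 = {1, 2, 6, 7}  B2 = {1, 2, 5, 7}  B3 = {1, 2, 4, 7}  B4 = {1, 2, 3, 7}  B5 = {1, 2, 7, 8}
Tree: B1–B2, B2–B3, B3–B4, B4–B5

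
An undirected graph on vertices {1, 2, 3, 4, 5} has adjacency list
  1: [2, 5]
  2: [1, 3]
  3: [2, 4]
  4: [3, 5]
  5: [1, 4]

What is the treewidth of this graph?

2

A width-2 tree decomposition is:
Bags: B1 = {2, 3, 4}  B2 = {1, 2, 4}  B3 = {1, 4, 5}
Tree: B1–B2, B2–B3
Every bag has size at most 3, so the width is 3 − 1 = 2 and tw(G) ≤ 2. For the lower bound, G contains the cycle 4–3–2–1–5–4, so G is not a forest; only forests have treewidth ≤ 1, hence tw(G) ≥ 2. Combining the bounds, tw(G) = 2.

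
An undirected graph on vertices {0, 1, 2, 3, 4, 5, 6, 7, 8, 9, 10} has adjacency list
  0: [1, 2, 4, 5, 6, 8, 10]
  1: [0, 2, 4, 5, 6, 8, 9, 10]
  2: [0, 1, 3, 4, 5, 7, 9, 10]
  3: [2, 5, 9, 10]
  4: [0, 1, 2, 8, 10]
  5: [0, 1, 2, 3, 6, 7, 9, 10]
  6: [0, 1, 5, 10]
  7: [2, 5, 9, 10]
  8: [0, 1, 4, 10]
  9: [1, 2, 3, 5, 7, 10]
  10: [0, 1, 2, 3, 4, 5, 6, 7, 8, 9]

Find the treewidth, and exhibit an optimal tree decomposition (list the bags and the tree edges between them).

Treewidth 4.
One such decomposition:
Bags: B1 = {0, 1, 2, 5, 10}  B2 = {1, 2, 5, 9, 10}  B3 = {0, 1, 2, 4, 10}  B4 = {0, 1, 4, 8, 10}  B5 = {2, 3, 5, 9, 10}  B6 = {0, 1, 5, 6, 10}  B7 = {2, 5, 7, 9, 10}
Tree: B1–B2, B1–B3, B3–B4, B2–B5, B1–B6, B5–B7

Each bag holds 5 vertices, so the decomposition has width 4, which upper-bounds the treewidth. On the other hand G contains the 5-clique {0, 1, 4, 8, 10}. A clique must lie in a single bag of any decomposition, so no decomposition can have width below 4. The upper and lower bounds meet at 4, so that is the treewidth.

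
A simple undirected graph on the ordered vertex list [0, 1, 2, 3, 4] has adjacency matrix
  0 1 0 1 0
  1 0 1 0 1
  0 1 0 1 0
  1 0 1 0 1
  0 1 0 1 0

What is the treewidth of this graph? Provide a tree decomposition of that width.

Treewidth 2.
Bags: B1 = {1, 3, 4}  B2 = {1, 2, 3}  B3 = {0, 1, 3}
Tree: B1–B2, B2–B3

The largest bag has 3 vertices, giving width 2; this decomposition certifies tw(G) ≤ 2. Since 3–4–1–2–3 is a cycle in G, G is not acyclic. Forests are exactly the graphs of treewidth ≤ 1, so tw(G) ≥ 2. The upper and lower bounds meet at 2, so that is the treewidth.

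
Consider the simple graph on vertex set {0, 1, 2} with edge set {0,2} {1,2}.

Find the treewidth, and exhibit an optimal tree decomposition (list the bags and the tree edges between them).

Treewidth 1.
Bags: B1 = {0, 2}  B2 = {1, 2}
Tree: B1–B2

Every bag has size at most 2, so the width is 2 − 1 = 1 and tw(G) ≤ 1. G has an edge, so its treewidth is at least 1. Therefore the treewidth is 1.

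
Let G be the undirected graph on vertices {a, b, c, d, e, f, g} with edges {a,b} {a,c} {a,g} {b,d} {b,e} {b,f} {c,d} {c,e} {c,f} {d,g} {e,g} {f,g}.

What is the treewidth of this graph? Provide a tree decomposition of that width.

Treewidth 3.
Bags: B1 = {a, b, c, g}  B2 = {b, c, d, g}  B3 = {b, c, e, g}  B4 = {b, c, f, g}
Tree: B1–B2, B2–B3, B3–B4

Every bag has size at most 4, so the width is 4 − 1 = 3 and tw(G) ≤ 3. For the lower bound: the 4 vertex sets {a,b}, {c,d}, {g}, {e} are disjoint, each induces a connected subgraph, and every pair is joined by at least one edge of G. Contracting each set to a single vertex therefore yields K_{4} as a minor, and since treewidth is minor-monotone, tw(G) ≥ tw(K_{4}) = 3. Combining the bounds, tw(G) = 3.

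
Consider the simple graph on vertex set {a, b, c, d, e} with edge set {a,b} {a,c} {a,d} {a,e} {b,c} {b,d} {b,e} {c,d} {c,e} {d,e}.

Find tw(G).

A width-4 tree decomposition is:
Bags: B1 = {a, b, c, d, e}
Tree: (single bag)
A single bag containing all 5 vertices is trivially a valid decomposition of width 4. For the lower bound, the 5 vertices {a, b, c, d, e} are pairwise adjacent, and any tree decomposition puts a clique entirely inside one bag — forcing width ≥ 4. The upper and lower bounds meet at 4, so that is the treewidth.

4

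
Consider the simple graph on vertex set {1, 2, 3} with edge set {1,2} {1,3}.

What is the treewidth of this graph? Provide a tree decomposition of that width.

The largest bag has 2 vertices, giving width 1; this decomposition certifies tw(G) ≤ 1. Any graph with an edge has treewidth ≥ 1, and G has the edge 2–1. The upper and lower bounds meet at 1, so that is the treewidth.

Treewidth 1.
One optimal decomposition is:
Bags: B1 = {1, 2}  B2 = {1, 3}
Tree: B1–B2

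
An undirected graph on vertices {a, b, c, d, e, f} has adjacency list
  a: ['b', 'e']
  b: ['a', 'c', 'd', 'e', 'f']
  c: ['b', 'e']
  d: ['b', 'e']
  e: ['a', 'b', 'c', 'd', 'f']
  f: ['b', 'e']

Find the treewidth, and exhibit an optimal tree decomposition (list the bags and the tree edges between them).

Treewidth 2.
Bags: B1 = {b, e, f}  B2 = {b, d, e}  B3 = {a, b, e}  B4 = {b, c, e}
Tree: B1–B2, B1–B3, B1–B4

Every bag has size at most 3, so the width is 3 − 1 = 2 and tw(G) ≤ 2. On the other hand G contains the 3-clique {b, d, e}. A clique must lie in a single bag of any decomposition, so no decomposition can have width below 2. The upper and lower bounds meet at 2, so that is the treewidth.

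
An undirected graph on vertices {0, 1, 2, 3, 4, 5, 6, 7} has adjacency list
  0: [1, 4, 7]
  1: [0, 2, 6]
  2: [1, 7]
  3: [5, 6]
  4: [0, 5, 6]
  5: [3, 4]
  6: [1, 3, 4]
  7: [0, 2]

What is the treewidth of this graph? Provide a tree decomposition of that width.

Treewidth 2.
Bags: B1 = {0, 2, 7}  B2 = {0, 1, 2}  B3 = {0, 1, 4}  B4 = {1, 4, 6}  B5 = {4, 5, 6}  B6 = {3, 5, 6}
Tree: B1–B2, B2–B3, B3–B4, B4–B5, B5–B6

Every bag has size at most 3, so the width is 3 − 1 = 2 and tw(G) ≤ 2. Since 7–2–1–0–7 is a cycle in G, G is not acyclic. Forests are exactly the graphs of treewidth ≤ 1, so tw(G) ≥ 2. Therefore the treewidth is 2.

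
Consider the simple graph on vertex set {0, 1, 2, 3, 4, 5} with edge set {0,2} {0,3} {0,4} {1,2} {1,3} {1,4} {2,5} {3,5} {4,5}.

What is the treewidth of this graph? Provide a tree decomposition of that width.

Each bag holds 4 vertices, so the decomposition has width 3, which upper-bounds the treewidth. For the lower bound: the 4 vertex sets {3,5}, {0,4}, {1}, {2} are disjoint, each induces a connected subgraph, and every pair is joined by at least one edge of G. Contracting each set to a single vertex therefore yields K_{4} as a minor, and since treewidth is minor-monotone, tw(G) ≥ tw(K_{4}) = 3. Hence tw(G) = 3 exactly.

Treewidth 3.
One optimal decomposition is:
Bags: B1 = {0, 1, 3, 5}  B2 = {0, 1, 4, 5}  B3 = {0, 1, 2, 5}
Tree: B1–B2, B2–B3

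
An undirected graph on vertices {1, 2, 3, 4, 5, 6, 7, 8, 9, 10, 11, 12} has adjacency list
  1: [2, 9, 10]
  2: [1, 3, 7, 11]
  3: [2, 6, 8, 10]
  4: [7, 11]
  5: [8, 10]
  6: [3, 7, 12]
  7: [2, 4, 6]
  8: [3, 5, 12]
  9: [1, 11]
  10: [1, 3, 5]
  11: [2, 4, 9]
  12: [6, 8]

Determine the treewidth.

3

A width-3 tree decomposition is:
Bags: B1 = {5, 6, 8, 12}  B2 = {3, 5, 6, 8}  B3 = {3, 5, 6, 10}  B4 = {3, 6, 7, 10}  B5 = {2, 3, 7, 10}  B6 = {1, 2, 7, 10}  B7 = {1, 2, 4, 7}  B8 = {1, 2, 4, 11}  B9 = {1, 4, 9, 11}
Tree: B1–B2, B2–B3, B3–B4, B4–B5, B5–B6, B6–B7, B7–B8, B8–B9
Each bag holds 4 vertices, so the decomposition has width 3, which upper-bounds the treewidth. For the lower bound: the 4 vertex sets {5,8,12}, {6}, {3}, {1,2,7,10} are disjoint, each induces a connected subgraph, and every pair is joined by at least one edge of G. Contracting each set to a single vertex therefore yields K_{4} as a minor, and since treewidth is minor-monotone, tw(G) ≥ tw(K_{4}) = 3. Therefore the treewidth is 3.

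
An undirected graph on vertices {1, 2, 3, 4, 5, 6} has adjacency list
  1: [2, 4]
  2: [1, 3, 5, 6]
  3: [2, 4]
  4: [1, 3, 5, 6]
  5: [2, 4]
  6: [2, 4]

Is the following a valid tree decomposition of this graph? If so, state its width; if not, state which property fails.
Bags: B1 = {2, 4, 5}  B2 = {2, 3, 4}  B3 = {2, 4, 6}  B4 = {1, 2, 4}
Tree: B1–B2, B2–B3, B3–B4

Yes; width 2.

Vertex coverage: the bags together contain {1, 2, 3, 4, 5, 6}, the full vertex set. Edge coverage: each edge of G has both endpoints in at least one bag. Running intersection: for every vertex, the bags containing it form a connected subtree. All three properties hold, so this is a valid tree decomposition of width max|bag| − 1 = 2, and hence tw(G) ≤ 2.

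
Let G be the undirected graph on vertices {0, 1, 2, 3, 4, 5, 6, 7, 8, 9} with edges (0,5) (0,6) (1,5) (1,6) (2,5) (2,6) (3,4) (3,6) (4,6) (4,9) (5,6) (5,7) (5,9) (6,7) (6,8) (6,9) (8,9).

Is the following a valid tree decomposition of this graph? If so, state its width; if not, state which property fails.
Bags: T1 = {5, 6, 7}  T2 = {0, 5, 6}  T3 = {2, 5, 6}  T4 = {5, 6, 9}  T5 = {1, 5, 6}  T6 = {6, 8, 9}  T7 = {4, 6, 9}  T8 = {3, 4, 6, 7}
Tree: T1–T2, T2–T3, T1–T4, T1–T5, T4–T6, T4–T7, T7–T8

No — bags containing vertex 7 are not connected in the tree.

A tree decomposition must satisfy three properties: every vertex lies in some bag; for every edge, both endpoints lie together in some bag; and for every vertex, the bags containing it form a connected subtree. Here bags containing vertex 7 are not connected in the tree, so the decomposition is invalid.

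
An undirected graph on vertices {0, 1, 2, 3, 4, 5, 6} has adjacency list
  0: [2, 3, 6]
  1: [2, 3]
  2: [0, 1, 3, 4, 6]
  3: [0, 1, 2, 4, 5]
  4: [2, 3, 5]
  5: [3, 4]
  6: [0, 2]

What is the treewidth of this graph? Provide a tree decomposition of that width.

Treewidth 2.
One such decomposition:
Bags: B1 = {1, 2, 3}  B2 = {0, 2, 3}  B3 = {0, 2, 6}  B4 = {2, 3, 4}  B5 = {3, 4, 5}
Tree: B1–B2, B2–B3, B1–B4, B4–B5

Each bag holds 3 vertices, so the decomposition has width 2, which upper-bounds the treewidth. For the lower bound, the 3 vertices {0, 2, 3} are pairwise adjacent, and any tree decomposition puts a clique entirely inside one bag — forcing width ≥ 2. Therefore the treewidth is 2.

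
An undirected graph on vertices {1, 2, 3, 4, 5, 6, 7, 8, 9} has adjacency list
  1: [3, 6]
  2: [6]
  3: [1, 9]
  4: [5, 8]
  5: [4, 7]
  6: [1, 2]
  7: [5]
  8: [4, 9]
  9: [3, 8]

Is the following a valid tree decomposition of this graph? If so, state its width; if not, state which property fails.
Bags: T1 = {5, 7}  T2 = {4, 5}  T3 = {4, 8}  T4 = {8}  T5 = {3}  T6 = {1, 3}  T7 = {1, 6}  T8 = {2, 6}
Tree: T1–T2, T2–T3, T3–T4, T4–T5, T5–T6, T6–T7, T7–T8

A tree decomposition must satisfy three properties: every vertex lies in some bag; for every edge, both endpoints lie together in some bag; and for every vertex, the bags containing it form a connected subtree. Here vertex 9 appears in no bag, so the decomposition is invalid.

No — vertex 9 appears in no bag.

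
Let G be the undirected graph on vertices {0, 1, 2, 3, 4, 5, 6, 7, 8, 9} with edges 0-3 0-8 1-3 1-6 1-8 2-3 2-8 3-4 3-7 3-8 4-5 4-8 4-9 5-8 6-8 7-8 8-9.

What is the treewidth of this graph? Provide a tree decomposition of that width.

Each bag holds 3 vertices, so the decomposition has width 2, which upper-bounds the treewidth. On the other hand G contains the 3-clique {4, 8, 9}. A clique must lie in a single bag of any decomposition, so no decomposition can have width below 2. Therefore the treewidth is 2.

Treewidth 2.
One such decomposition:
Bags: B1 = {0, 3, 8}  B2 = {3, 4, 8}  B3 = {1, 3, 8}  B4 = {2, 3, 8}  B5 = {1, 6, 8}  B6 = {3, 7, 8}  B7 = {4, 8, 9}  B8 = {4, 5, 8}
Tree: B1–B2, B2–B3, B2–B4, B3–B5, B4–B6, B2–B7, B2–B8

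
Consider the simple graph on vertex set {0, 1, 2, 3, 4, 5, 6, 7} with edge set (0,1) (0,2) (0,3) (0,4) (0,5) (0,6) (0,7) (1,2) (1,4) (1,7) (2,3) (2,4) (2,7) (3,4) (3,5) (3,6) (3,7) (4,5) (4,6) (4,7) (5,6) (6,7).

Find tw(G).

4

A width-4 tree decomposition is:
Bags: B1 = {0, 3, 4, 6, 7}  B2 = {0, 2, 3, 4, 7}  B3 = {0, 1, 2, 4, 7}  B4 = {0, 3, 4, 5, 6}
Tree: B1–B2, B2–B3, B1–B4
The largest bag has 5 vertices, giving width 4; this decomposition certifies tw(G) ≤ 4. For the lower bound, the 5 vertices {0, 1, 2, 4, 7} are pairwise adjacent, and any tree decomposition puts a clique entirely inside one bag — forcing width ≥ 4. The upper and lower bounds meet at 4, so that is the treewidth.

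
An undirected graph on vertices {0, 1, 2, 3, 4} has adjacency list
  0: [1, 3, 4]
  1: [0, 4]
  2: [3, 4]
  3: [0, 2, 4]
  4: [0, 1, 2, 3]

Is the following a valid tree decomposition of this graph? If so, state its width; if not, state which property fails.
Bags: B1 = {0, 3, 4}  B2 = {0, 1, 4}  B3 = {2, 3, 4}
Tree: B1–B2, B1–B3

Yes; width 2.

Checking the three conditions: (i) the bags cover all of {0, 1, 2, 3, 4}; (ii) for each edge, some bag contains both endpoints; (iii) the bags containing any fixed vertex form a subtree. All hold, so the decomposition is valid with width 3 − 1 = 2.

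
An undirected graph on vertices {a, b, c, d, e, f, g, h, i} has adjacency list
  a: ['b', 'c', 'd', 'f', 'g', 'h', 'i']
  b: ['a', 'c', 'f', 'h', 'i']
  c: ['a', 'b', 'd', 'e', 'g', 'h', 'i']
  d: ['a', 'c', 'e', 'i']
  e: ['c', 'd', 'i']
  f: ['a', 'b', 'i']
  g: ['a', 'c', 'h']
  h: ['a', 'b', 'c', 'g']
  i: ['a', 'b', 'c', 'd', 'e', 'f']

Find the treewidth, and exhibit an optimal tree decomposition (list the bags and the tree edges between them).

Treewidth 3.
One such decomposition:
Bags: B1 = {a, b, c, h}  B2 = {a, b, c, i}  B3 = {a, b, f, i}  B4 = {a, c, g, h}  B5 = {a, c, d, i}  B6 = {c, d, e, i}
Tree: B1–B2, B2–B3, B1–B4, B2–B5, B5–B6

The largest bag has 4 vertices, giving width 3; this decomposition certifies tw(G) ≤ 3. On the other hand G contains the 4-clique {c, d, e, i}. A clique must lie in a single bag of any decomposition, so no decomposition can have width below 3. The upper and lower bounds meet at 3, so that is the treewidth.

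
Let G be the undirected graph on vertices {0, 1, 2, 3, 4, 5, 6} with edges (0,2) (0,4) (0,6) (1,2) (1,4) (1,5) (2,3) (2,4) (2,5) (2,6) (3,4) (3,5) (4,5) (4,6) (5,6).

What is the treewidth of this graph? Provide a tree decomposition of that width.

Treewidth 3.
One optimal decomposition is:
Bags: B1 = {0, 2, 4, 6}  B2 = {2, 4, 5, 6}  B3 = {1, 2, 4, 5}  B4 = {2, 3, 4, 5}
Tree: B1–B2, B2–B3, B2–B4

Each bag holds 4 vertices, so the decomposition has width 3, which upper-bounds the treewidth. Conversely, {0, 2, 4, 6} is a clique of size 4, and the vertices of any clique must share a bag in every tree decomposition; so some bag has ≥ 4 vertices and tw(G) ≥ 3. Hence tw(G) = 3 exactly.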